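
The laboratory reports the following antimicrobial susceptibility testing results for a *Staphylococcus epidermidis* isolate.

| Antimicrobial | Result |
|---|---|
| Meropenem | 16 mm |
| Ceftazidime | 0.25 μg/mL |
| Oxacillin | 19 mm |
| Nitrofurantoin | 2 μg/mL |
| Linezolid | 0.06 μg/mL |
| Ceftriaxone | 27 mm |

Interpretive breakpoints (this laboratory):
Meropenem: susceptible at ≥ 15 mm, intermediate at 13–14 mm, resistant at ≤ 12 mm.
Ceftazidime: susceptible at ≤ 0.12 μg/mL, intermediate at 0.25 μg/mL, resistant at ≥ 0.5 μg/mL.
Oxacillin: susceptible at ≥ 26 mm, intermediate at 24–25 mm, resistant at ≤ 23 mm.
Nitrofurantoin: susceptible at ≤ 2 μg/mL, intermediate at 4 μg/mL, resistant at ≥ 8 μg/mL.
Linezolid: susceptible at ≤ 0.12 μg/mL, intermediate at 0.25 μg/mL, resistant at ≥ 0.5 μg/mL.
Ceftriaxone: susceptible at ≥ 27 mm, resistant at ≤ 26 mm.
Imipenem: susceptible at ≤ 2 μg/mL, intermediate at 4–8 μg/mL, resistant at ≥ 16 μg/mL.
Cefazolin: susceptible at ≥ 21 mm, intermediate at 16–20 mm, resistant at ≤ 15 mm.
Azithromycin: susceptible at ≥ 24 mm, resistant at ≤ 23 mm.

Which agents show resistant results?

oxacillin

Meropenem (16 mm) ≥ 15 mm → Susceptible
Ceftazidime 0.25 μg/mL: = 0.25 μg/mL → Intermediate
Oxacillin 19 mm: ≤ 23 mm → R
Nitrofurantoin: 2 μg/mL is ≤ 2 μg/mL → S
Linezolid (0.06 μg/mL) ≤ 0.12 μg/mL — susceptible
Ceftriaxone (27 mm) ≥ 27 mm → Susceptible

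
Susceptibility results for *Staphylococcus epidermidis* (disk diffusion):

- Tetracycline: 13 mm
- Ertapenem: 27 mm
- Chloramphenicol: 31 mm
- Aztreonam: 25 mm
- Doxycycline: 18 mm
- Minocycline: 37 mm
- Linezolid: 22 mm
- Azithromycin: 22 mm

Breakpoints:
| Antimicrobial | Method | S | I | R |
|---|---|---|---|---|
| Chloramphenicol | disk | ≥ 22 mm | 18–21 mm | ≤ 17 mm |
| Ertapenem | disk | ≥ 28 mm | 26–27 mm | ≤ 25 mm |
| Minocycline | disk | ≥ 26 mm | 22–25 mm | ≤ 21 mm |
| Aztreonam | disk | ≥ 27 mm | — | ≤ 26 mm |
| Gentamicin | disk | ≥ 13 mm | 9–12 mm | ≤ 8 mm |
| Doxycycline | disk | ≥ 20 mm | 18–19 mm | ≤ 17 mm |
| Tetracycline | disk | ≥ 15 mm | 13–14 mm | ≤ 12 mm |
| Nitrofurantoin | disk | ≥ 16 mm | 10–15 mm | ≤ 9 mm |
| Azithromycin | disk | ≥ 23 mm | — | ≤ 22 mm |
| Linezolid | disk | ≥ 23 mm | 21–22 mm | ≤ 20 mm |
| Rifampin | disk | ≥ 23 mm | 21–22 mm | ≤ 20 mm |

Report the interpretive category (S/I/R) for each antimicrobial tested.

Tetracycline (13 mm) in 13–14 mm → I
Ertapenem 27 mm: in 26–27 mm — I
Chloramphenicol 31 mm: ≥ 22 mm — susceptible
Aztreonam 25 mm: ≤ 26 mm → resistant
Doxycycline (18 mm) in 18–19 mm → Intermediate
Minocycline: 37 mm is ≥ 26 mm — susceptible
Linezolid (22 mm) in 21–22 mm ⇒ Intermediate
Azithromycin: 22 mm is ≤ 22 mm ⇒ Resistant

I, I, S, R, I, S, I, R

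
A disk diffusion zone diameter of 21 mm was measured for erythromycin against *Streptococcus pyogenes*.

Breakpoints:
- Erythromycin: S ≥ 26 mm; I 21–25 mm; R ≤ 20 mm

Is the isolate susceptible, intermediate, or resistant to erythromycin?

Intermediate

Erythromycin (21 mm) in 21–25 mm ⇒ intermediate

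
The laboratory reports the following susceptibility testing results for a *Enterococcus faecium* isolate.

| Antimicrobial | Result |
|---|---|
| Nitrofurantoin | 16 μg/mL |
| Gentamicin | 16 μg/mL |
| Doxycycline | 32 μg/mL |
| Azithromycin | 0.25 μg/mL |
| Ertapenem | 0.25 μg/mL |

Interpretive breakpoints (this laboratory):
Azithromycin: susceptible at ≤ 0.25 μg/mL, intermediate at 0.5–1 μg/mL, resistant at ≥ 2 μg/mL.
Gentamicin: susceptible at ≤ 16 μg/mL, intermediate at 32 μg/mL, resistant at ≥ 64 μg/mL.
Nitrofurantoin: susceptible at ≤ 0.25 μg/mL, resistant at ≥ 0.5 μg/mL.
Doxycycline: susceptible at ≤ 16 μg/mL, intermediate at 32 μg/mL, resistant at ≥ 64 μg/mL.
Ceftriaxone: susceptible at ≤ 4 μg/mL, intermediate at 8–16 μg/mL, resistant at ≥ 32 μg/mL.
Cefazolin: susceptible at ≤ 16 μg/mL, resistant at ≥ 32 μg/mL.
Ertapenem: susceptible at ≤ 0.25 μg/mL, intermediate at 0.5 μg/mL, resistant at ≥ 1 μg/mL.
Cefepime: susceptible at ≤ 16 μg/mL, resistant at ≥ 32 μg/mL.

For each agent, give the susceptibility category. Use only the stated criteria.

Nitrofurantoin (16 μg/mL) ≥ 0.5 μg/mL → R
Gentamicin: 16 μg/mL is ≤ 16 μg/mL → susceptible
Doxycycline (32 μg/mL) = 32 μg/mL ⇒ intermediate
Azithromycin (0.25 μg/mL) ≤ 0.25 μg/mL ⇒ S
Ertapenem (0.25 μg/mL) ≤ 0.25 μg/mL ⇒ susceptible

R, S, I, S, S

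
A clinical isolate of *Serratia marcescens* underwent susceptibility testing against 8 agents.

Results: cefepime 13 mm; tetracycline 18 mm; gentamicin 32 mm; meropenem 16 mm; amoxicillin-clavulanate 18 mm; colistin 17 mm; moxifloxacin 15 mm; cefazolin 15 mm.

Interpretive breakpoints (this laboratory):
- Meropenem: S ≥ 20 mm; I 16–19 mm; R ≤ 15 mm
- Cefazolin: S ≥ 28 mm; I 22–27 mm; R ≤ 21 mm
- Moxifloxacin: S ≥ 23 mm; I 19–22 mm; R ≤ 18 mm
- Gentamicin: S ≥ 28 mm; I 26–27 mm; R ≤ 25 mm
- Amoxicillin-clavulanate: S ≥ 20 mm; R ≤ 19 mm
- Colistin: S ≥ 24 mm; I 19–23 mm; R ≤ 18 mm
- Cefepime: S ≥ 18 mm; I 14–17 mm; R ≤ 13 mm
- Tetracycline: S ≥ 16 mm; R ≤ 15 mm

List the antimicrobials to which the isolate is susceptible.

Cefepime: 13 mm is ≤ 13 mm → resistant
Tetracycline: 18 mm is ≥ 16 mm → S
Gentamicin 32 mm: ≥ 28 mm → S
Meropenem: 16 mm is in 16–19 mm → I
Amoxicillin-clavulanate (18 mm) ≤ 19 mm ⇒ resistant
Colistin: 17 mm is ≤ 18 mm → resistant
Moxifloxacin: 15 mm is ≤ 18 mm ⇒ R
Cefazolin (15 mm) ≤ 21 mm ⇒ resistant

tetracycline, gentamicin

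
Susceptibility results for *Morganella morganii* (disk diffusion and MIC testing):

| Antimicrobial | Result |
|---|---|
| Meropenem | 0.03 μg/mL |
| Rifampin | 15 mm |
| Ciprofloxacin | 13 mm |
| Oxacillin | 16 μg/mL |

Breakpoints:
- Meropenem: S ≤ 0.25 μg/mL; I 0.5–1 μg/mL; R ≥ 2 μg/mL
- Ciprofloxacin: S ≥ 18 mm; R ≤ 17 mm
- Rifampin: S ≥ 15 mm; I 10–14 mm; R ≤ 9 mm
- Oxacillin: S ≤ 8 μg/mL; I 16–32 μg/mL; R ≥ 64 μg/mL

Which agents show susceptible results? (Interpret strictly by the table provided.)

Meropenem (0.03 μg/mL) ≤ 0.25 μg/mL — susceptible
Rifampin: 15 mm is ≥ 15 mm → S
Ciprofloxacin 13 mm: ≤ 17 mm ⇒ resistant
Oxacillin (16 μg/mL) in 16–32 μg/mL — I

meropenem, rifampin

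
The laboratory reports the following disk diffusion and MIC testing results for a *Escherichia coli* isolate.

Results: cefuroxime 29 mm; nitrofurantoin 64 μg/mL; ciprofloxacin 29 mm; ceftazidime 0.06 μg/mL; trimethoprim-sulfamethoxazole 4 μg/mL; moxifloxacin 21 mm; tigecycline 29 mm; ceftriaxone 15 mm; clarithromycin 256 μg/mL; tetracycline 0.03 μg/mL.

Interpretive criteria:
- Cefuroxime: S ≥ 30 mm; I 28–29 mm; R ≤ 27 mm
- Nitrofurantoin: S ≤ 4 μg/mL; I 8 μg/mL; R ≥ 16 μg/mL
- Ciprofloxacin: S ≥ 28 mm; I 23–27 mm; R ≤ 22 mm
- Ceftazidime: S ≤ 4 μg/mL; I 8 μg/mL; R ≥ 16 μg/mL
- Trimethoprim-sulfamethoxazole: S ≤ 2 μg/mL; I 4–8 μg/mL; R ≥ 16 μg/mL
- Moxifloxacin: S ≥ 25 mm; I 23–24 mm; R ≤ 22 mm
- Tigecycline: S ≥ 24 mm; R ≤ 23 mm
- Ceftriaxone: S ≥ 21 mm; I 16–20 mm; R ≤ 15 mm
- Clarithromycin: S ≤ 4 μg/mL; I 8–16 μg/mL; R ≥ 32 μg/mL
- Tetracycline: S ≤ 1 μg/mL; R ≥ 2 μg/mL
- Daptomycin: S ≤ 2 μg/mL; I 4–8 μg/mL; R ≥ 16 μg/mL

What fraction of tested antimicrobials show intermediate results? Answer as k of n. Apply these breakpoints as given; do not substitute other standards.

2 of 10

Cefuroxime: 29 mm is in 28–29 mm — I
Nitrofurantoin: 64 μg/mL is ≥ 16 μg/mL — resistant
Ciprofloxacin 29 mm: ≥ 28 mm — S
Ceftazidime 0.06 μg/mL: ≤ 4 μg/mL — S
Trimethoprim-sulfamethoxazole (4 μg/mL) in 4–8 μg/mL → intermediate
Moxifloxacin 21 mm: ≤ 22 mm → R
Tigecycline: 29 mm is ≥ 24 mm — susceptible
Ceftriaxone 15 mm: ≤ 15 mm → R
Clarithromycin: 256 μg/mL is ≥ 32 μg/mL → R
Tetracycline: 0.03 μg/mL is ≤ 1 μg/mL — susceptible
Intermediate: 2/10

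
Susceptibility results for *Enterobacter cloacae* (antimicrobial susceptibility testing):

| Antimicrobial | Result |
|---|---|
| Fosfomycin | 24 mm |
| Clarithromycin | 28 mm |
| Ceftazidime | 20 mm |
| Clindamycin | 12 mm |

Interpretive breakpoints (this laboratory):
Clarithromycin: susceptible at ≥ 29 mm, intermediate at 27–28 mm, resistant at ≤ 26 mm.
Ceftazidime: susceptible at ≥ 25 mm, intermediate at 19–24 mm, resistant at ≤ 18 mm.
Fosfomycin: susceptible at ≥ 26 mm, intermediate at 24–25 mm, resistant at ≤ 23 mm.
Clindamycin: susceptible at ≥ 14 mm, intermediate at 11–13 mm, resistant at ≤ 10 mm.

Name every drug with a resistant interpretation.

Fosfomycin (24 mm) in 24–25 mm → I
Clarithromycin 28 mm: in 27–28 mm ⇒ intermediate
Ceftazidime (20 mm) in 19–24 mm — I
Clindamycin 12 mm: in 11–13 mm — Intermediate

none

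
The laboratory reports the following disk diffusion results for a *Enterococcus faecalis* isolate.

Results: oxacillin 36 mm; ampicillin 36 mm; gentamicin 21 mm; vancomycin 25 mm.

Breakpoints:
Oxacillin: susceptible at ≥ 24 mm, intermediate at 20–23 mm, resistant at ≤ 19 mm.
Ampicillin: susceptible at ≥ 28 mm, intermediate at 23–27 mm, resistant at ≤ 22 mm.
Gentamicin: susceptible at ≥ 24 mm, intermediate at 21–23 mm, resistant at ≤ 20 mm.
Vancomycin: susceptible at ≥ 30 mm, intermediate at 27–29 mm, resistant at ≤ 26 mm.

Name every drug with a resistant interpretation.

vancomycin

Oxacillin 36 mm: ≥ 24 mm — S
Ampicillin: 36 mm is ≥ 28 mm ⇒ S
Gentamicin: 21 mm is in 21–23 mm ⇒ Intermediate
Vancomycin (25 mm) ≤ 26 mm ⇒ Resistant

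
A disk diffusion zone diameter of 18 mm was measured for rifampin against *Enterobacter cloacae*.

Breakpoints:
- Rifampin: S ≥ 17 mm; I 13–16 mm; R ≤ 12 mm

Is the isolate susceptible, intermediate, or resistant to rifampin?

Susceptible

Rifampin (18 mm) ≥ 17 mm ⇒ Susceptible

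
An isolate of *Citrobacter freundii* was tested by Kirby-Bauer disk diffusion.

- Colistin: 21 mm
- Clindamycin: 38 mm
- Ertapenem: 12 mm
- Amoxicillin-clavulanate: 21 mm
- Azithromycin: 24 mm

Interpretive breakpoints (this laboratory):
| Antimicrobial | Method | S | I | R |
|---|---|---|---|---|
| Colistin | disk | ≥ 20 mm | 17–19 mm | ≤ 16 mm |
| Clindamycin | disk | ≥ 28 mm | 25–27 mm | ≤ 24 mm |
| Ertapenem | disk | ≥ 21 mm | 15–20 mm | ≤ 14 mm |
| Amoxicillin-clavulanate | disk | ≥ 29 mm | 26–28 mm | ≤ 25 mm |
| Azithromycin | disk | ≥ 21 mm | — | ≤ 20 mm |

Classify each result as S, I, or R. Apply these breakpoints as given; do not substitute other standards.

Colistin (21 mm) ≥ 20 mm — Susceptible
Clindamycin (38 mm) ≥ 28 mm ⇒ Susceptible
Ertapenem: 12 mm is ≤ 14 mm — Resistant
Amoxicillin-clavulanate (21 mm) ≤ 25 mm — resistant
Azithromycin 24 mm: ≥ 21 mm ⇒ S

S, S, R, R, S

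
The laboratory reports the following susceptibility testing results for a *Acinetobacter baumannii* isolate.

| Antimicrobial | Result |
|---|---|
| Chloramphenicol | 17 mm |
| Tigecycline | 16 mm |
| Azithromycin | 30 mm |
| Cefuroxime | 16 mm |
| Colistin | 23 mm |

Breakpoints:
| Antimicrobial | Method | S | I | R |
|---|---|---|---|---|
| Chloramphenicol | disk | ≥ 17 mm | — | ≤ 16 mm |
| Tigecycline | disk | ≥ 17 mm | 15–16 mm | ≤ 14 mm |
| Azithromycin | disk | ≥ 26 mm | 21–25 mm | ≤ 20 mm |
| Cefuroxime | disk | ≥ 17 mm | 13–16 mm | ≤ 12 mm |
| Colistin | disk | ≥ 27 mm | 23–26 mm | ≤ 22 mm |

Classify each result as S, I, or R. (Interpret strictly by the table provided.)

S, I, S, I, I

Chloramphenicol: 17 mm is ≥ 17 mm ⇒ Susceptible
Tigecycline 16 mm: in 15–16 mm — Intermediate
Azithromycin 30 mm: ≥ 26 mm → susceptible
Cefuroxime 16 mm: in 13–16 mm → Intermediate
Colistin (23 mm) in 23–26 mm → I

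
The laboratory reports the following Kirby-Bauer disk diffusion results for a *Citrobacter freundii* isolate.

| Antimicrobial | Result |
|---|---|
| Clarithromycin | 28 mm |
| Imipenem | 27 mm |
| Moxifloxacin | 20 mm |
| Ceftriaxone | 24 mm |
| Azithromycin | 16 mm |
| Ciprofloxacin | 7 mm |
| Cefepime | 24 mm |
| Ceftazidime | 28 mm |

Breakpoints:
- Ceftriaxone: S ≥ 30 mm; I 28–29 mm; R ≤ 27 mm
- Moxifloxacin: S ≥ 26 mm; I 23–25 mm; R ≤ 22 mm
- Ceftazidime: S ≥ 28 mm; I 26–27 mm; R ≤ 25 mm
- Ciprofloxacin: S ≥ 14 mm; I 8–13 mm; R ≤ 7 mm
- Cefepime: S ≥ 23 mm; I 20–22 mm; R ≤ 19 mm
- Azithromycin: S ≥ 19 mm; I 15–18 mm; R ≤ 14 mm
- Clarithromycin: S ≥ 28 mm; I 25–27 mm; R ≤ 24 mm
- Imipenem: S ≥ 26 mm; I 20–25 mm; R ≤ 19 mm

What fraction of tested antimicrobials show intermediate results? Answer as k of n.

Clarithromycin (28 mm) ≥ 28 mm ⇒ Susceptible
Imipenem 27 mm: ≥ 26 mm ⇒ S
Moxifloxacin 20 mm: ≤ 22 mm — R
Ceftriaxone 24 mm: ≤ 27 mm ⇒ Resistant
Azithromycin: 16 mm is in 15–18 mm → intermediate
Ciprofloxacin (7 mm) ≤ 7 mm — Resistant
Cefepime 24 mm: ≥ 23 mm ⇒ Susceptible
Ceftazidime: 28 mm is ≥ 28 mm ⇒ Susceptible
Intermediate: 1/8

1 of 8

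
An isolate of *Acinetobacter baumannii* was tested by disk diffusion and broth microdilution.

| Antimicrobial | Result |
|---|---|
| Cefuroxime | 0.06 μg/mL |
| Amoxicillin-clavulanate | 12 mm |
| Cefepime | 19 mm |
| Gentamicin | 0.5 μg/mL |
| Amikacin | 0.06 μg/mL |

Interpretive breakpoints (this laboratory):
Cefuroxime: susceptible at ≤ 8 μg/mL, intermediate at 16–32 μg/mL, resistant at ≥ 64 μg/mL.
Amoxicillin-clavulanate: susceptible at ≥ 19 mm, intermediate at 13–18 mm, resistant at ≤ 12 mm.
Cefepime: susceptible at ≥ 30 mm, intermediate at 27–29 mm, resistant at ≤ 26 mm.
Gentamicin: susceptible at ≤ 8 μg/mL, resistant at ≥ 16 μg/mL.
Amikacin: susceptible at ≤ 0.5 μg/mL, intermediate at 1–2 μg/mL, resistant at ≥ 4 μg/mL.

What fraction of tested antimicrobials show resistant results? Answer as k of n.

2 of 5

Cefuroxime (0.06 μg/mL) ≤ 8 μg/mL ⇒ Susceptible
Amoxicillin-clavulanate (12 mm) ≤ 12 mm ⇒ R
Cefepime (19 mm) ≤ 26 mm — resistant
Gentamicin 0.5 μg/mL: ≤ 8 μg/mL ⇒ S
Amikacin: 0.06 μg/mL is ≤ 0.5 μg/mL ⇒ Susceptible
Resistant: 2/5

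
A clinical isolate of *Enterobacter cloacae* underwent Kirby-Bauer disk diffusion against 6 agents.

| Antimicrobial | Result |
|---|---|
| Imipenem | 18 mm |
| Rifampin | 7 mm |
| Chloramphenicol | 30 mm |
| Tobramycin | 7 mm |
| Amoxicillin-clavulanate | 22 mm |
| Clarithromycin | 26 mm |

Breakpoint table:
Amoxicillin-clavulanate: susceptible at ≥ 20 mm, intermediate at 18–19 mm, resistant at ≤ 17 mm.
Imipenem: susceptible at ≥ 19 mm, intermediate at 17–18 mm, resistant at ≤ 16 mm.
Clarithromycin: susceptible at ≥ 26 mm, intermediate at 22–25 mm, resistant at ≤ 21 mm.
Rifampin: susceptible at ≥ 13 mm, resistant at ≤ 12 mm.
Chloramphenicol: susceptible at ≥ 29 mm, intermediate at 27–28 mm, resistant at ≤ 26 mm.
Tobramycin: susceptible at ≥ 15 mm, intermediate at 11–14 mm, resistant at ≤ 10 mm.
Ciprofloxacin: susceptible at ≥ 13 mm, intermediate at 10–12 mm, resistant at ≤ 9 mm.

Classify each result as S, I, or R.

I, R, S, R, S, S

Imipenem: 18 mm is in 17–18 mm — I
Rifampin 7 mm: ≤ 12 mm — R
Chloramphenicol 30 mm: ≥ 29 mm ⇒ Susceptible
Tobramycin: 7 mm is ≤ 10 mm — resistant
Amoxicillin-clavulanate 22 mm: ≥ 20 mm — susceptible
Clarithromycin: 26 mm is ≥ 26 mm → susceptible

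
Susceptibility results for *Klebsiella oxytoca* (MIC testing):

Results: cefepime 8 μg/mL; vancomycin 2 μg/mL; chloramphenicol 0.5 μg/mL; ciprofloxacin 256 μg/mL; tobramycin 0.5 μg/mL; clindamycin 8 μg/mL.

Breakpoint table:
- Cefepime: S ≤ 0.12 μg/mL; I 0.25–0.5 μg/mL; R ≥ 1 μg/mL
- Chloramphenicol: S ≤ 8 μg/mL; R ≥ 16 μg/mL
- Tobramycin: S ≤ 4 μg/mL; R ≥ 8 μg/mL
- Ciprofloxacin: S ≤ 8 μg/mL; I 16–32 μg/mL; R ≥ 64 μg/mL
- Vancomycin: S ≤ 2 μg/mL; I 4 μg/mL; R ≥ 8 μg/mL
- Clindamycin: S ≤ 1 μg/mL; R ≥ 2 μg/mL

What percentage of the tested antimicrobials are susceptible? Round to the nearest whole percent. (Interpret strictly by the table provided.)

Cefepime (8 μg/mL) ≥ 1 μg/mL — R
Vancomycin 2 μg/mL: ≤ 2 μg/mL → Susceptible
Chloramphenicol (0.5 μg/mL) ≤ 8 μg/mL → Susceptible
Ciprofloxacin 256 μg/mL: ≥ 64 μg/mL ⇒ R
Tobramycin 0.5 μg/mL: ≤ 4 μg/mL ⇒ Susceptible
Clindamycin (8 μg/mL) ≥ 2 μg/mL — resistant
Susceptible: 3/6

50%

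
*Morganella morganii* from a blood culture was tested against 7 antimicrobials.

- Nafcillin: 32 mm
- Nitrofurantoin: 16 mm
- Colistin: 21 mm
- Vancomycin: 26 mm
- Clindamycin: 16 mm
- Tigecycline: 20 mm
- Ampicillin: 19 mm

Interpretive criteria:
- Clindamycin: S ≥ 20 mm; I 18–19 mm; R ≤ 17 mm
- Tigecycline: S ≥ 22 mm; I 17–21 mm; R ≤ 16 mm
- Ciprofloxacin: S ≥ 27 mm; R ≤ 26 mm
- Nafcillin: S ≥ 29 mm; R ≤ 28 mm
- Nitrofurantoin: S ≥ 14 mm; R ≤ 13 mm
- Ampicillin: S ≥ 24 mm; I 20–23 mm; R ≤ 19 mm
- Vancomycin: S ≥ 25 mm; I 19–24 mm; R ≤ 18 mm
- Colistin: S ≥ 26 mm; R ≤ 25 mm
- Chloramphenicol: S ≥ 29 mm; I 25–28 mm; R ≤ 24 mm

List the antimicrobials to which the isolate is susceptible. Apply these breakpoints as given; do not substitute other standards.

Nafcillin 32 mm: ≥ 29 mm ⇒ S
Nitrofurantoin 16 mm: ≥ 14 mm → S
Colistin: 21 mm is ≤ 25 mm — Resistant
Vancomycin: 26 mm is ≥ 25 mm → Susceptible
Clindamycin (16 mm) ≤ 17 mm → Resistant
Tigecycline (20 mm) in 17–21 mm → Intermediate
Ampicillin: 19 mm is ≤ 19 mm → Resistant

nafcillin, nitrofurantoin, vancomycin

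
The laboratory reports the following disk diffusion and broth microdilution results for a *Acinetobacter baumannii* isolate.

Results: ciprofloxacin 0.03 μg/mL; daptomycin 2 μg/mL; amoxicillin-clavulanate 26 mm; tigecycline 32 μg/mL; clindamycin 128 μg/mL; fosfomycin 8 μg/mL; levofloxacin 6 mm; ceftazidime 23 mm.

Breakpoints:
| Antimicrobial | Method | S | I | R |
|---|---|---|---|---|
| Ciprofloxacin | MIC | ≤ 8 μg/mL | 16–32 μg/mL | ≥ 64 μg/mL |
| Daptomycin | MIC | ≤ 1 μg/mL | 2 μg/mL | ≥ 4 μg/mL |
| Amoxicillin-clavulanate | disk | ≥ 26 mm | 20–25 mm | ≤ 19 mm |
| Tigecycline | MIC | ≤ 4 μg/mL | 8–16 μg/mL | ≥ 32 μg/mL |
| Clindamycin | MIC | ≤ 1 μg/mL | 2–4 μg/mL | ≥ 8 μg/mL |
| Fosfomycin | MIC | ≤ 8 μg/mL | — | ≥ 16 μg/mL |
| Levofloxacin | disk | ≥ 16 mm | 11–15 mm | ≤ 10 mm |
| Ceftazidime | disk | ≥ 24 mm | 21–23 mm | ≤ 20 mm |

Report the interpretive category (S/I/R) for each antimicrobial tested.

Ciprofloxacin (0.03 μg/mL) ≤ 8 μg/mL → S
Daptomycin 2 μg/mL: = 2 μg/mL → I
Amoxicillin-clavulanate (26 mm) ≥ 26 mm — susceptible
Tigecycline: 32 μg/mL is ≥ 32 μg/mL — Resistant
Clindamycin (128 μg/mL) ≥ 8 μg/mL → resistant
Fosfomycin: 8 μg/mL is ≤ 8 μg/mL — Susceptible
Levofloxacin 6 mm: ≤ 10 mm ⇒ R
Ceftazidime: 23 mm is in 21–23 mm — I

S, I, S, R, R, S, R, I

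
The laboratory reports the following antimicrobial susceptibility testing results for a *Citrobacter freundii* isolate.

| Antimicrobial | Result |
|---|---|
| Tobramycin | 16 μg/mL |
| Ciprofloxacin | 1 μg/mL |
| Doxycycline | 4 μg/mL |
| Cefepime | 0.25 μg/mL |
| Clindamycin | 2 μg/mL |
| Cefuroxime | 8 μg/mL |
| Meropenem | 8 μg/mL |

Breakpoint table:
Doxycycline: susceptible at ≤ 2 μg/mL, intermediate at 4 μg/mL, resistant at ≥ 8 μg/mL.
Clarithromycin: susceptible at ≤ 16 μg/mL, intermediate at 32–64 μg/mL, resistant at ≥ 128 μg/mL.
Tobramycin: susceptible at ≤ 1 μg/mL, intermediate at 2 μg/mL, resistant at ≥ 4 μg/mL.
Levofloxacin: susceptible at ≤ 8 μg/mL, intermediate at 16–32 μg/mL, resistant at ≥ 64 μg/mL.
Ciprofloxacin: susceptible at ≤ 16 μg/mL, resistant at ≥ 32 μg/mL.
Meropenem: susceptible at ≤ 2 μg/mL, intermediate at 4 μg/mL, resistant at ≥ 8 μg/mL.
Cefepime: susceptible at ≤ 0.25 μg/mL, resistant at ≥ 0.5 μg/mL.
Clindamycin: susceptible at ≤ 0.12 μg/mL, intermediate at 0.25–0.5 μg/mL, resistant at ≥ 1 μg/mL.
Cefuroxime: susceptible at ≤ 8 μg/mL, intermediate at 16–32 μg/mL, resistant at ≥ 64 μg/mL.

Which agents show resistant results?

Tobramycin (16 μg/mL) ≥ 4 μg/mL — R
Ciprofloxacin 1 μg/mL: ≤ 16 μg/mL → susceptible
Doxycycline 4 μg/mL: = 4 μg/mL → Intermediate
Cefepime: 0.25 μg/mL is ≤ 0.25 μg/mL → Susceptible
Clindamycin (2 μg/mL) ≥ 1 μg/mL → Resistant
Cefuroxime 8 μg/mL: ≤ 8 μg/mL ⇒ S
Meropenem: 8 μg/mL is ≥ 8 μg/mL → resistant

tobramycin, clindamycin, meropenem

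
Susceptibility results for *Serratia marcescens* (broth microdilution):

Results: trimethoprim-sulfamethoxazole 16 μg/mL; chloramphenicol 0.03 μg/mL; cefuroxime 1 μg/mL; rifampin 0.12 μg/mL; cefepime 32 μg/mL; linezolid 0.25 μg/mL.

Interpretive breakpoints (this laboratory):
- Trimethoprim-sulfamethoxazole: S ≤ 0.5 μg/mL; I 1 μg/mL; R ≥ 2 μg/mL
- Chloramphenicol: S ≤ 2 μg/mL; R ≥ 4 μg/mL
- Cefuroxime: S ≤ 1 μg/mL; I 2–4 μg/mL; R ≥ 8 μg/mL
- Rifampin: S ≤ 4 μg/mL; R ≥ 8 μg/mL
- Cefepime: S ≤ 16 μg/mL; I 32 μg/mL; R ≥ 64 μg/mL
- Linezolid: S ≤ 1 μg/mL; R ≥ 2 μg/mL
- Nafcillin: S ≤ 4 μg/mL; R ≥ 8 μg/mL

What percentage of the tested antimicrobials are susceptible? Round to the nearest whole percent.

Trimethoprim-sulfamethoxazole: 16 μg/mL is ≥ 2 μg/mL → R
Chloramphenicol 0.03 μg/mL: ≤ 2 μg/mL — S
Cefuroxime: 1 μg/mL is ≤ 1 μg/mL ⇒ S
Rifampin 0.12 μg/mL: ≤ 4 μg/mL — S
Cefepime: 32 μg/mL is = 32 μg/mL ⇒ Intermediate
Linezolid (0.25 μg/mL) ≤ 1 μg/mL ⇒ S
Susceptible: 4/6

67%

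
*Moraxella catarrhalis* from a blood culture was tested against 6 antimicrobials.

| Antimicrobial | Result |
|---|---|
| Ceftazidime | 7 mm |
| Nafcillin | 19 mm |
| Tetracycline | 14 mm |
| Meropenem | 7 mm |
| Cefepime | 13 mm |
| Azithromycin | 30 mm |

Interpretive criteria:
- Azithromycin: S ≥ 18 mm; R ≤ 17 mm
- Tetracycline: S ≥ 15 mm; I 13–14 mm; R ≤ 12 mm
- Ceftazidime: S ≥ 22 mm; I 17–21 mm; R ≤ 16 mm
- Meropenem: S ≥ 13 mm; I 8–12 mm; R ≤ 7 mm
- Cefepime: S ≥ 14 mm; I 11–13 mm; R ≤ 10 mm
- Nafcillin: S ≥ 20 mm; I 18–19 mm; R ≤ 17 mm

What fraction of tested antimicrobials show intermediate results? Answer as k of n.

Ceftazidime 7 mm: ≤ 16 mm — R
Nafcillin: 19 mm is in 18–19 mm — Intermediate
Tetracycline 14 mm: in 13–14 mm → I
Meropenem: 7 mm is ≤ 7 mm ⇒ R
Cefepime (13 mm) in 11–13 mm ⇒ Intermediate
Azithromycin (30 mm) ≥ 18 mm — Susceptible
Intermediate: 3/6

3 of 6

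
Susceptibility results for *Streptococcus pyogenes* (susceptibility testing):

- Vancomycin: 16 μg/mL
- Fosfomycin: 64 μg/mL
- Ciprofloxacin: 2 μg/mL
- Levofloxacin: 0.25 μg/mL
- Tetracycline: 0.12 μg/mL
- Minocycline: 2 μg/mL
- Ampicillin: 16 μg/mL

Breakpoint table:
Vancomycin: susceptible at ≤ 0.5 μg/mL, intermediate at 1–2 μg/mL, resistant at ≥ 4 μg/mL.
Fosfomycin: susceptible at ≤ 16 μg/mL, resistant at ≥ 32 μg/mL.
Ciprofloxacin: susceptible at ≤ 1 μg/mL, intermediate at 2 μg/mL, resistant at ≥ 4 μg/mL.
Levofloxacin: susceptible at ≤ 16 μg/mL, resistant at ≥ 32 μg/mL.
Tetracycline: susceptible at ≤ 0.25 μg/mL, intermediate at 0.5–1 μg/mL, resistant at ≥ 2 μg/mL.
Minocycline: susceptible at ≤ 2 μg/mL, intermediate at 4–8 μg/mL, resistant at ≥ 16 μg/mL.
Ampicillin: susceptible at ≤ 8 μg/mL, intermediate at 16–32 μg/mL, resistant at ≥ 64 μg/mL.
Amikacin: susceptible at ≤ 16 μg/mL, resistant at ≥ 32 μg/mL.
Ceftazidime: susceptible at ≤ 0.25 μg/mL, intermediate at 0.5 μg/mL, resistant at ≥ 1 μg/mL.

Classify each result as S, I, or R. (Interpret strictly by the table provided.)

R, R, I, S, S, S, I

Vancomycin (16 μg/mL) ≥ 4 μg/mL ⇒ R
Fosfomycin (64 μg/mL) ≥ 32 μg/mL ⇒ Resistant
Ciprofloxacin 2 μg/mL: = 2 μg/mL → Intermediate
Levofloxacin: 0.25 μg/mL is ≤ 16 μg/mL — Susceptible
Tetracycline (0.12 μg/mL) ≤ 0.25 μg/mL → Susceptible
Minocycline: 2 μg/mL is ≤ 2 μg/mL → Susceptible
Ampicillin (16 μg/mL) in 16–32 μg/mL → intermediate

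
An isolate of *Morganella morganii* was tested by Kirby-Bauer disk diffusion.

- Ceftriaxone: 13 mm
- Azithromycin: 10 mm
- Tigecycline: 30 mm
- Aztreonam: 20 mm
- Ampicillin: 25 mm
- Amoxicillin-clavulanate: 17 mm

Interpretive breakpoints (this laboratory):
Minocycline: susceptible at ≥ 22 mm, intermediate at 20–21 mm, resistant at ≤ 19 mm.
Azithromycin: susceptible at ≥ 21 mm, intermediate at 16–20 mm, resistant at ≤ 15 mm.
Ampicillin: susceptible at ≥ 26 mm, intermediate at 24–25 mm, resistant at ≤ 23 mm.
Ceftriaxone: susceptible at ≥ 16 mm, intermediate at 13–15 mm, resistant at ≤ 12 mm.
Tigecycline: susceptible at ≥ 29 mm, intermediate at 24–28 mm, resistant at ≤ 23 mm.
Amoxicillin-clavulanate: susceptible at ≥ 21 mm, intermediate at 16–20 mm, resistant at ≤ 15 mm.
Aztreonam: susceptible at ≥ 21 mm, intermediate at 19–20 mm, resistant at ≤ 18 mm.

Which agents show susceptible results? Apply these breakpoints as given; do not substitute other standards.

Ceftriaxone 13 mm: in 13–15 mm → Intermediate
Azithromycin: 10 mm is ≤ 15 mm — resistant
Tigecycline (30 mm) ≥ 29 mm ⇒ Susceptible
Aztreonam: 20 mm is in 19–20 mm — Intermediate
Ampicillin 25 mm: in 24–25 mm ⇒ intermediate
Amoxicillin-clavulanate: 17 mm is in 16–20 mm → Intermediate

tigecycline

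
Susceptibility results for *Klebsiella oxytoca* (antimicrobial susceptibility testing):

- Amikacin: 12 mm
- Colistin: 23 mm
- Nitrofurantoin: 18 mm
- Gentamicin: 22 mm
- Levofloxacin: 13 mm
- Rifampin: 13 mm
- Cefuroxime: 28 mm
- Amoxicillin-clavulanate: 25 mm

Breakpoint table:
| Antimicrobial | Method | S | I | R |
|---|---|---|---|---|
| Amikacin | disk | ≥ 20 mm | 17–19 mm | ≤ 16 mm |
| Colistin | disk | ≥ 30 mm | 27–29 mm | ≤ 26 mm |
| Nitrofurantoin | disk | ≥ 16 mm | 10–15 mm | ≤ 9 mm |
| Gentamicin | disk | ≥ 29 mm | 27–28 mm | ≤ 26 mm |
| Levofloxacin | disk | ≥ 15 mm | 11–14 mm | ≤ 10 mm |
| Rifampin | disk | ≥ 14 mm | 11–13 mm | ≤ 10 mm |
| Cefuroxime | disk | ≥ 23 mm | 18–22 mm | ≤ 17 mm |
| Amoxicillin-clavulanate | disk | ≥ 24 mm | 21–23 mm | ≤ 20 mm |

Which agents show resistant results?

Amikacin (12 mm) ≤ 16 mm — resistant
Colistin (23 mm) ≤ 26 mm ⇒ resistant
Nitrofurantoin: 18 mm is ≥ 16 mm — susceptible
Gentamicin (22 mm) ≤ 26 mm ⇒ Resistant
Levofloxacin: 13 mm is in 11–14 mm ⇒ intermediate
Rifampin: 13 mm is in 11–13 mm → intermediate
Cefuroxime: 28 mm is ≥ 23 mm ⇒ S
Amoxicillin-clavulanate: 25 mm is ≥ 24 mm → susceptible

amikacin, colistin, gentamicin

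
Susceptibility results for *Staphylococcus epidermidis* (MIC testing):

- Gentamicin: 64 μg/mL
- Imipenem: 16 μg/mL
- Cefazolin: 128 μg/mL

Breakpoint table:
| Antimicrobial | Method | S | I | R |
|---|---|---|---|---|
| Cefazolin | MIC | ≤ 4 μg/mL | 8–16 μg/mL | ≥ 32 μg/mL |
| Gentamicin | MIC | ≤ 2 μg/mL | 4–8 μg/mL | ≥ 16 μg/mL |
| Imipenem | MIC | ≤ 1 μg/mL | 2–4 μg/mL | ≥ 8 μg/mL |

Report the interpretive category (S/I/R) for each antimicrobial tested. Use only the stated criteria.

Gentamicin (64 μg/mL) ≥ 16 μg/mL ⇒ R
Imipenem 16 μg/mL: ≥ 8 μg/mL ⇒ Resistant
Cefazolin: 128 μg/mL is ≥ 32 μg/mL — Resistant

R, R, R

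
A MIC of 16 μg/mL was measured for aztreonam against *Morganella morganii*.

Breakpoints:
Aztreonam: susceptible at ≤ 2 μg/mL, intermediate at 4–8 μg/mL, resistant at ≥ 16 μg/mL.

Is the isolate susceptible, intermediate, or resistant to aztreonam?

Aztreonam (16 μg/mL) ≥ 16 μg/mL — resistant

R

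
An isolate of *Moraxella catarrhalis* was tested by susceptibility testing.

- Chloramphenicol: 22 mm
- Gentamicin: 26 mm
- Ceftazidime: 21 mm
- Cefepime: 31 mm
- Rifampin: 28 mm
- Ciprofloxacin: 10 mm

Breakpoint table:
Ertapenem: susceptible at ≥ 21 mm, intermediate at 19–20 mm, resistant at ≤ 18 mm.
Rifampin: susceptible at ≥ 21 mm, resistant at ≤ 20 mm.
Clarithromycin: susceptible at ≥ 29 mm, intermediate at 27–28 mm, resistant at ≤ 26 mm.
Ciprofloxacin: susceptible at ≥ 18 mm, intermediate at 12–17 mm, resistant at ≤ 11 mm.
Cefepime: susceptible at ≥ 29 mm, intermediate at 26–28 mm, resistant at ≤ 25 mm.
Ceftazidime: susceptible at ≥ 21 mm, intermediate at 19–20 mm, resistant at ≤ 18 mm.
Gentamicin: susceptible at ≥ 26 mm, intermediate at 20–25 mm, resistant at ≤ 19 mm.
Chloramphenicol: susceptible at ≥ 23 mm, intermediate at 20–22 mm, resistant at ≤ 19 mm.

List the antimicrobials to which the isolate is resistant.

Chloramphenicol 22 mm: in 20–22 mm → I
Gentamicin 26 mm: ≥ 26 mm → susceptible
Ceftazidime: 21 mm is ≥ 21 mm ⇒ susceptible
Cefepime: 31 mm is ≥ 29 mm — S
Rifampin 28 mm: ≥ 21 mm — S
Ciprofloxacin (10 mm) ≤ 11 mm — R

ciprofloxacin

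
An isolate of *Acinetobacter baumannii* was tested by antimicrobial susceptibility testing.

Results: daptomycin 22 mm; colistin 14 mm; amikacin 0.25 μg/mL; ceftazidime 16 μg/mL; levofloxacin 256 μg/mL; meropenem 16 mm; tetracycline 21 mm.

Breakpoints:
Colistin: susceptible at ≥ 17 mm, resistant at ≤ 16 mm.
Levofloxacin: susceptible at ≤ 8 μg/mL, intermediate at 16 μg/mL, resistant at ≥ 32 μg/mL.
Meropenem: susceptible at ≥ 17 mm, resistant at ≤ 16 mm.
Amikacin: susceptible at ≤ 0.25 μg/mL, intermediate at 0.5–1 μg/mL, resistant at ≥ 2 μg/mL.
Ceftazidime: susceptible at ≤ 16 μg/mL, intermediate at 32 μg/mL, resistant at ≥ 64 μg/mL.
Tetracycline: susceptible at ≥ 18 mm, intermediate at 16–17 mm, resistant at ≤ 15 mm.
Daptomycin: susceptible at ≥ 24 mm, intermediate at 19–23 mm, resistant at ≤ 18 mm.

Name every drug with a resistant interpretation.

colistin, levofloxacin, meropenem

Daptomycin: 22 mm is in 19–23 mm — intermediate
Colistin (14 mm) ≤ 16 mm ⇒ Resistant
Amikacin 0.25 μg/mL: ≤ 0.25 μg/mL ⇒ susceptible
Ceftazidime 16 μg/mL: ≤ 16 μg/mL → susceptible
Levofloxacin 256 μg/mL: ≥ 32 μg/mL — Resistant
Meropenem: 16 mm is ≤ 16 mm → R
Tetracycline 21 mm: ≥ 18 mm — S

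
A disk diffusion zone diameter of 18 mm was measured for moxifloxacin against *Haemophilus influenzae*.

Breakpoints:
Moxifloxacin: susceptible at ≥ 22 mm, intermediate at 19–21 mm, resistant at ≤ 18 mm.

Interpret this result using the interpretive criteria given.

Resistant

Moxifloxacin: 18 mm is ≤ 18 mm → resistant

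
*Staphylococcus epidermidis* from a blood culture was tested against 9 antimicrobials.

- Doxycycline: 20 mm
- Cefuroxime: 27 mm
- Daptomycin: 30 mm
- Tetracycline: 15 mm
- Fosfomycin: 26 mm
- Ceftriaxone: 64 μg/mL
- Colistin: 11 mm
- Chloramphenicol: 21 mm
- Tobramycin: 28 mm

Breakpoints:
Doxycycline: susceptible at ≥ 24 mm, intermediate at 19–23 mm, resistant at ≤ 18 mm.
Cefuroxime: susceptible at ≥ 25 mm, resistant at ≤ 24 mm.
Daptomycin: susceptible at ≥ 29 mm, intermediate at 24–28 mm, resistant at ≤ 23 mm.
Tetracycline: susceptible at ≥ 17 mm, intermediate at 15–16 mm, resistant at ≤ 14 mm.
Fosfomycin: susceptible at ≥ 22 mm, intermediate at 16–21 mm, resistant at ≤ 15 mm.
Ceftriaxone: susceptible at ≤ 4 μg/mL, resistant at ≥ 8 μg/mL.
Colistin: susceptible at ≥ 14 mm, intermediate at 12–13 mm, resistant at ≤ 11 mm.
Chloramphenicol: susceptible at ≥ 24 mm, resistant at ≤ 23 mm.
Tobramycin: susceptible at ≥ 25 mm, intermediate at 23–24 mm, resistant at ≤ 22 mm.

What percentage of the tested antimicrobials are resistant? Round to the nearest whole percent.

33%

Doxycycline: 20 mm is in 19–23 mm → intermediate
Cefuroxime 27 mm: ≥ 25 mm ⇒ S
Daptomycin: 30 mm is ≥ 29 mm → susceptible
Tetracycline: 15 mm is in 15–16 mm → Intermediate
Fosfomycin: 26 mm is ≥ 22 mm ⇒ susceptible
Ceftriaxone (64 μg/mL) ≥ 8 μg/mL ⇒ resistant
Colistin 11 mm: ≤ 11 mm → R
Chloramphenicol: 21 mm is ≤ 23 mm → Resistant
Tobramycin 28 mm: ≥ 25 mm → susceptible
Resistant: 3/9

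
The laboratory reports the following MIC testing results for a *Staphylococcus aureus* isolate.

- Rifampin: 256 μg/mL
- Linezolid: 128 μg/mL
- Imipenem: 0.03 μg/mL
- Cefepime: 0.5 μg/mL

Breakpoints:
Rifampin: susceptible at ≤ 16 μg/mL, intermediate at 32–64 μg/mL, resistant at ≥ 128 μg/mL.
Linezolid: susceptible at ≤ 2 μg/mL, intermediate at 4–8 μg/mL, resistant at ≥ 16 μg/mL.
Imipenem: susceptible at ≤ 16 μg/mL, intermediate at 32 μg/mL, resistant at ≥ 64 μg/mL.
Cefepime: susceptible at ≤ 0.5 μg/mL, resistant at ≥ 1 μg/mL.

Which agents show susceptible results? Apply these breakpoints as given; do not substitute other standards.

Rifampin (256 μg/mL) ≥ 128 μg/mL → resistant
Linezolid (128 μg/mL) ≥ 16 μg/mL ⇒ resistant
Imipenem (0.03 μg/mL) ≤ 16 μg/mL — Susceptible
Cefepime 0.5 μg/mL: ≤ 0.5 μg/mL ⇒ susceptible

imipenem, cefepime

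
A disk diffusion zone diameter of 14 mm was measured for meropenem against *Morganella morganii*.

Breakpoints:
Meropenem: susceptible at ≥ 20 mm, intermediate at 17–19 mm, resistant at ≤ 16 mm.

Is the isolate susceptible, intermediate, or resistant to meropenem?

Meropenem: 14 mm is ≤ 16 mm ⇒ R

Resistant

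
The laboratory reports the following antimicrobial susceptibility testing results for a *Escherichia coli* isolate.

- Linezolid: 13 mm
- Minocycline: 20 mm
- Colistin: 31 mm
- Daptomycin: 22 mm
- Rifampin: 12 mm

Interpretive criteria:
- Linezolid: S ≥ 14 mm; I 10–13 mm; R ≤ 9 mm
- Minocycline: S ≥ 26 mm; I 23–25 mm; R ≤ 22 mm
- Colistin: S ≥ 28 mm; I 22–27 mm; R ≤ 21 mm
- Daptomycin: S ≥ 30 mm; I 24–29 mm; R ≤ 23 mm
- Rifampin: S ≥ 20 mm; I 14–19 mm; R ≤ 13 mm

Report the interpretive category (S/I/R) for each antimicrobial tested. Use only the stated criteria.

Linezolid 13 mm: in 10–13 mm ⇒ Intermediate
Minocycline: 20 mm is ≤ 22 mm — R
Colistin 31 mm: ≥ 28 mm → susceptible
Daptomycin 22 mm: ≤ 23 mm ⇒ R
Rifampin: 12 mm is ≤ 13 mm → resistant

I, R, S, R, R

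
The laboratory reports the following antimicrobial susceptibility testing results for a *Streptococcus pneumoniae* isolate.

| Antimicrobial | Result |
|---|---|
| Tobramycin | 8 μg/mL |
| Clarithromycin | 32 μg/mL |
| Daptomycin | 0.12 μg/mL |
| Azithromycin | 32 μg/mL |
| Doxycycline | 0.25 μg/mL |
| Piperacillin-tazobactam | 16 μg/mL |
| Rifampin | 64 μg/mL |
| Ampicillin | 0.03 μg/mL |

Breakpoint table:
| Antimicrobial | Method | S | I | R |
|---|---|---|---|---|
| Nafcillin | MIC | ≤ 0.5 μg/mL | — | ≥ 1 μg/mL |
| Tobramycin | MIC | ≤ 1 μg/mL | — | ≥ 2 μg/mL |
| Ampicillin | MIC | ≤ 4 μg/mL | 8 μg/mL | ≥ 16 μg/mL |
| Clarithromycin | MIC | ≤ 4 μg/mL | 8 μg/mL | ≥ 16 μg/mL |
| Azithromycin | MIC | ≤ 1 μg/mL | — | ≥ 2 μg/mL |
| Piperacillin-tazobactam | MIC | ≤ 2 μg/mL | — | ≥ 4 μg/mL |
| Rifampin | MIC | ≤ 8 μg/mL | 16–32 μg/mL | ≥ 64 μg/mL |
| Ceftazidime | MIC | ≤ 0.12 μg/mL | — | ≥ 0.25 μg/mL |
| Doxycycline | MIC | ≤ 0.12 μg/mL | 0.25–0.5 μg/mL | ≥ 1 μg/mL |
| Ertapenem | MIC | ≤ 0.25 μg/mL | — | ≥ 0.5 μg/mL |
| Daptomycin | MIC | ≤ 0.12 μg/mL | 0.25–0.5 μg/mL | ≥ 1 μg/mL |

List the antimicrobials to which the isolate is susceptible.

Tobramycin: 8 μg/mL is ≥ 2 μg/mL ⇒ Resistant
Clarithromycin: 32 μg/mL is ≥ 16 μg/mL — Resistant
Daptomycin 0.12 μg/mL: ≤ 0.12 μg/mL ⇒ susceptible
Azithromycin: 32 μg/mL is ≥ 2 μg/mL ⇒ R
Doxycycline 0.25 μg/mL: in 0.25–0.5 μg/mL — intermediate
Piperacillin-tazobactam 16 μg/mL: ≥ 4 μg/mL → resistant
Rifampin 64 μg/mL: ≥ 64 μg/mL — R
Ampicillin: 0.03 μg/mL is ≤ 4 μg/mL ⇒ Susceptible

daptomycin, ampicillin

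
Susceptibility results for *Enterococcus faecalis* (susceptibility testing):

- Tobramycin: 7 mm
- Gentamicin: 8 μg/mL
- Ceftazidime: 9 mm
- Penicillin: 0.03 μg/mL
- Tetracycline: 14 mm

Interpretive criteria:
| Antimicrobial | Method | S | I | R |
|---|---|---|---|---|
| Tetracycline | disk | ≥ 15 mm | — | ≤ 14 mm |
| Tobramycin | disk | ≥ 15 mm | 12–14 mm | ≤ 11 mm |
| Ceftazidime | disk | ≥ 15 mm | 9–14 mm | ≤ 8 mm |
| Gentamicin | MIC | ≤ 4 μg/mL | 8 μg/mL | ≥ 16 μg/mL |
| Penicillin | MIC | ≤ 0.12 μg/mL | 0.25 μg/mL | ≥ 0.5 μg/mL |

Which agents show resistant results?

tobramycin, tetracycline

Tobramycin 7 mm: ≤ 11 mm — Resistant
Gentamicin 8 μg/mL: = 8 μg/mL ⇒ I
Ceftazidime 9 mm: in 9–14 mm — intermediate
Penicillin 0.03 μg/mL: ≤ 0.12 μg/mL — Susceptible
Tetracycline: 14 mm is ≤ 14 mm ⇒ R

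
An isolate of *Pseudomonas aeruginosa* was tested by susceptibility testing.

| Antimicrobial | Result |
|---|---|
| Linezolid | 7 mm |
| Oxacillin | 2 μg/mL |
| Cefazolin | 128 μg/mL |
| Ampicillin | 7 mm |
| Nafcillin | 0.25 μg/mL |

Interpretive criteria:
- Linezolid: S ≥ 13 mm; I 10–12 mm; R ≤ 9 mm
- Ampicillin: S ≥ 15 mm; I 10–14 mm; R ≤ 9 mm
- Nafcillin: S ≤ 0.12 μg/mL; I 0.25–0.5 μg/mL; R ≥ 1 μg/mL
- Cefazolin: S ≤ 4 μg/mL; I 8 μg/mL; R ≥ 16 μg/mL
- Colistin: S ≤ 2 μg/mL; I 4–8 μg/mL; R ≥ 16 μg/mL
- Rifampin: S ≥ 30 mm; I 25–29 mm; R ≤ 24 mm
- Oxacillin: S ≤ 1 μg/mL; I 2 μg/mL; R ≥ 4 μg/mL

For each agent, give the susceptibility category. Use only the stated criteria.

Linezolid 7 mm: ≤ 9 mm — resistant
Oxacillin (2 μg/mL) = 2 μg/mL → I
Cefazolin 128 μg/mL: ≥ 16 μg/mL ⇒ Resistant
Ampicillin (7 mm) ≤ 9 mm — R
Nafcillin (0.25 μg/mL) in 0.25–0.5 μg/mL — intermediate

R, I, R, R, I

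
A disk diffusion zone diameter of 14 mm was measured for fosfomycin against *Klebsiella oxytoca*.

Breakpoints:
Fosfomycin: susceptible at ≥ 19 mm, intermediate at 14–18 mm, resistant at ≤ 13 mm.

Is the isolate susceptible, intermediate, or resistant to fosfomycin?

Fosfomycin (14 mm) in 14–18 mm ⇒ Intermediate

Intermediate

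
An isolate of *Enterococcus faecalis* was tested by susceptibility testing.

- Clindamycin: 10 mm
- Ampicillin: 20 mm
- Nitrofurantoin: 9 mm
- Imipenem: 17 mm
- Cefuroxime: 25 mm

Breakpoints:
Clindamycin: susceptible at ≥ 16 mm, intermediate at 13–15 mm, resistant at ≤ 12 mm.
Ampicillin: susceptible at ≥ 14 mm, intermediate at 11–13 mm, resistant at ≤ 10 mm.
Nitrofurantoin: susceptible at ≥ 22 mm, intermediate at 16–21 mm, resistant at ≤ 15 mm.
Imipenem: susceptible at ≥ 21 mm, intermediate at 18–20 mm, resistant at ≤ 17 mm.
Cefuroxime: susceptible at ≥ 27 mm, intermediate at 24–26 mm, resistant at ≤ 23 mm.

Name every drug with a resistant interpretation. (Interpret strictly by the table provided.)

Clindamycin (10 mm) ≤ 12 mm — R
Ampicillin 20 mm: ≥ 14 mm ⇒ S
Nitrofurantoin: 9 mm is ≤ 15 mm → resistant
Imipenem (17 mm) ≤ 17 mm — resistant
Cefuroxime 25 mm: in 24–26 mm — Intermediate

clindamycin, nitrofurantoin, imipenem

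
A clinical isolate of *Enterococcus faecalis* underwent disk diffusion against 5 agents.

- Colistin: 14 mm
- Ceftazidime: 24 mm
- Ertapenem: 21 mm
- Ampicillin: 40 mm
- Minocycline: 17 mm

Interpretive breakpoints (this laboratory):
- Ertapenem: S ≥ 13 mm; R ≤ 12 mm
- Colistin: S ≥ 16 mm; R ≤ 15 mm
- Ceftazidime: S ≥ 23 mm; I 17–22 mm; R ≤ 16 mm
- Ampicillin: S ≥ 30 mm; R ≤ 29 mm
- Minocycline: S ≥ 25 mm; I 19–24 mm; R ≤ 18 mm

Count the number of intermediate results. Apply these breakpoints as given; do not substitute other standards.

0

Colistin (14 mm) ≤ 15 mm — R
Ceftazidime 24 mm: ≥ 23 mm ⇒ susceptible
Ertapenem (21 mm) ≥ 13 mm — S
Ampicillin: 40 mm is ≥ 30 mm → Susceptible
Minocycline 17 mm: ≤ 18 mm — R
Intermediate: 0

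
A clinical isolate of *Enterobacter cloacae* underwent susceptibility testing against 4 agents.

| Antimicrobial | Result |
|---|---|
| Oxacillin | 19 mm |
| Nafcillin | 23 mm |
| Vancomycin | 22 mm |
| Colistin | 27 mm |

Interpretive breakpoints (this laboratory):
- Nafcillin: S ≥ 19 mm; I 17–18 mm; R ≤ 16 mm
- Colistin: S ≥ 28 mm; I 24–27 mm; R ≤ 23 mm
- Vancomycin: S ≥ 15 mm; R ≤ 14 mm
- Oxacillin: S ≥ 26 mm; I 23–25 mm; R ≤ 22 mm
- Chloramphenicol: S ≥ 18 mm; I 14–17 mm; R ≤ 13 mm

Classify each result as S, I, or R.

Oxacillin 19 mm: ≤ 22 mm — Resistant
Nafcillin 23 mm: ≥ 19 mm — S
Vancomycin (22 mm) ≥ 15 mm — S
Colistin 27 mm: in 24–27 mm → Intermediate

R, S, S, I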